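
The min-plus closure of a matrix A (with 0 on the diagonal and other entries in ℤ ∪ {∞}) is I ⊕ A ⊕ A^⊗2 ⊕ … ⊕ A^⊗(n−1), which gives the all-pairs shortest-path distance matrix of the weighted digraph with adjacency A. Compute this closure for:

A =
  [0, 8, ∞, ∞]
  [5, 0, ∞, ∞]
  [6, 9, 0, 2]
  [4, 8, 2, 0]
Closure =
  [0, 8, ∞, ∞]
  [5, 0, ∞, ∞]
  [6, 9, 0, 2]
  [4, 8, 2, 0]

This is the Floyd-Warshall all-pairs shortest-path computation. For each intermediate vertex k = 0, 1, …, 3, update dist[i][j] ← min(dist[i][j], dist[i][k] + dist[k][j]). The final matrix gives, for each (i, j), the minimum total weight of any directed path from i to j (possibly empty when i = j).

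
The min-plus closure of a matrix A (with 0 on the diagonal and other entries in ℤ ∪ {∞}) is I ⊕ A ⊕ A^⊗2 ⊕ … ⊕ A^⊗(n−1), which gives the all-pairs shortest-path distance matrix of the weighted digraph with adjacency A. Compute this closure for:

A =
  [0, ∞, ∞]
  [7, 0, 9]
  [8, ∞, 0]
Closure =
  [0, ∞, ∞]
  [7, 0, 9]
  [8, ∞, 0]

This is the Floyd-Warshall all-pairs shortest-path computation. For each intermediate vertex k = 0, 1, …, 2, update dist[i][j] ← min(dist[i][j], dist[i][k] + dist[k][j]). The final matrix gives, for each (i, j), the minimum total weight of any directed path from i to j (possibly empty when i = j).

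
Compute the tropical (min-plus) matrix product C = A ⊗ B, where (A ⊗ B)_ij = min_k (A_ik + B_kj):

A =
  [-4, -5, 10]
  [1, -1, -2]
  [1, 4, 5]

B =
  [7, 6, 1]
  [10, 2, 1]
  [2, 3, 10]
A ⊗ B =
  [3, -3, -4]
  [0, 1, 0]
  [7, 6, 2]

Apply the min-plus product entry-by-entry:
  C[0][0] = min over k of (A[0][0] + B[0][0] = -4 + 7 = 3, A[0][1] + B[1][0] = -5 + 10 = 5, A[0][2] + B[2][0] = 10 + 2 = 12) = 3 (attained at k = 0)
  C[0][1] = min over k of (A[0][0] + B[0][1] = -4 + 6 = 2, A[0][1] + B[1][1] = -5 + 2 = -3, A[0][2] + B[2][1] = 10 + 3 = 13) = -3 (attained at k = 1)
  C[0][2] = min over k of (A[0][0] + B[0][2] = -4 + 1 = -3, A[0][1] + B[1][2] = -5 + 1 = -4, A[0][2] + B[2][2] = 10 + 10 = 20) = -4 (attained at k = 1)
  C[1][0] = min over k of (A[1][0] + B[0][0] = 1 + 7 = 8, A[1][1] + B[1][0] = -1 + 10 = 9, A[1][2] + B[2][0] = -2 + 2 = 0) = 0 (attained at k = 2)
  C[1][1] = min over k of (A[1][0] + B[0][1] = 1 + 6 = 7, A[1][1] + B[1][1] = -1 + 2 = 1, A[1][2] + B[2][1] = -2 + 3 = 1) = 1 (attained at k = 1)
  C[1][2] = min over k of (A[1][0] + B[0][2] = 1 + 1 = 2, A[1][1] + B[1][2] = -1 + 1 = 0, A[1][2] + B[2][2] = -2 + 10 = 8) = 0 (attained at k = 1)
  C[2][0] = min over k of (A[2][0] + B[0][0] = 1 + 7 = 8, A[2][1] + B[1][0] = 4 + 10 = 14, A[2][2] + B[2][0] = 5 + 2 = 7) = 7 (attained at k = 2)
  C[2][1] = min over k of (A[2][0] + B[0][1] = 1 + 6 = 7, A[2][1] + B[1][1] = 4 + 2 = 6, A[2][2] + B[2][1] = 5 + 3 = 8) = 6 (attained at k = 1)
  C[2][2] = min over k of (A[2][0] + B[0][2] = 1 + 1 = 2, A[2][1] + B[1][2] = 4 + 1 = 5, A[2][2] + B[2][2] = 5 + 10 = 15) = 2 (attained at k = 0)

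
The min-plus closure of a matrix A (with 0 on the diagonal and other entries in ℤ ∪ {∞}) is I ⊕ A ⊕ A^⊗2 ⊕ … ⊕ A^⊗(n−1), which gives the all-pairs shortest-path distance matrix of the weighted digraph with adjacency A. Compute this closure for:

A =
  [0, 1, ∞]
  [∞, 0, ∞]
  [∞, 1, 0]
Closure =
  [0, 1, ∞]
  [∞, 0, ∞]
  [∞, 1, 0]

This is the Floyd-Warshall all-pairs shortest-path computation. For each intermediate vertex k = 0, 1, …, 2, update dist[i][j] ← min(dist[i][j], dist[i][k] + dist[k][j]). The final matrix gives, for each (i, j), the minimum total weight of any directed path from i to j (possibly empty when i = j).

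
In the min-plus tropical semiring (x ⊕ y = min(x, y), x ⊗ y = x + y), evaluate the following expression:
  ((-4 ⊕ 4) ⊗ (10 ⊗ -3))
((-4 ⊕ 4) ⊗ (10 ⊗ -3)) = 3

Expand innermost to outermost. Recall ⊕ takes the minimum of its arguments and ⊗ takes their sum. Working out the expression ((-4 ⊕ 4) ⊗ (10 ⊗ -3)) gives 3.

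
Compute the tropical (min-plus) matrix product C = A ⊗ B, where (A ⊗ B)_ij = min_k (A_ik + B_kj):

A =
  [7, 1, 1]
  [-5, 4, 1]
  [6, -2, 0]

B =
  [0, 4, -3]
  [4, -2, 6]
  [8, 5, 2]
A ⊗ B =
  [5, -1, 3]
  [-5, -1, -8]
  [2, -4, 2]

Apply the min-plus product entry-by-entry:
  C[0][0] = min over k of (A[0][0] + B[0][0] = 7 + 0 = 7, A[0][1] + B[1][0] = 1 + 4 = 5, A[0][2] + B[2][0] = 1 + 8 = 9) = 5 (attained at k = 1)
  C[0][1] = min over k of (A[0][0] + B[0][1] = 7 + 4 = 11, A[0][1] + B[1][1] = 1 + -2 = -1, A[0][2] + B[2][1] = 1 + 5 = 6) = -1 (attained at k = 1)
  C[0][2] = min over k of (A[0][0] + B[0][2] = 7 + -3 = 4, A[0][1] + B[1][2] = 1 + 6 = 7, A[0][2] + B[2][2] = 1 + 2 = 3) = 3 (attained at k = 2)
  C[1][0] = min over k of (A[1][0] + B[0][0] = -5 + 0 = -5, A[1][1] + B[1][0] = 4 + 4 = 8, A[1][2] + B[2][0] = 1 + 8 = 9) = -5 (attained at k = 0)
  C[1][1] = min over k of (A[1][0] + B[0][1] = -5 + 4 = -1, A[1][1] + B[1][1] = 4 + -2 = 2, A[1][2] + B[2][1] = 1 + 5 = 6) = -1 (attained at k = 0)
  C[1][2] = min over k of (A[1][0] + B[0][2] = -5 + -3 = -8, A[1][1] + B[1][2] = 4 + 6 = 10, A[1][2] + B[2][2] = 1 + 2 = 3) = -8 (attained at k = 0)
  C[2][0] = min over k of (A[2][0] + B[0][0] = 6 + 0 = 6, A[2][1] + B[1][0] = -2 + 4 = 2, A[2][2] + B[2][0] = 0 + 8 = 8) = 2 (attained at k = 1)
  C[2][1] = min over k of (A[2][0] + B[0][1] = 6 + 4 = 10, A[2][1] + B[1][1] = -2 + -2 = -4, A[2][2] + B[2][1] = 0 + 5 = 5) = -4 (attained at k = 1)
  C[2][2] = min over k of (A[2][0] + B[0][2] = 6 + -3 = 3, A[2][1] + B[1][2] = -2 + 6 = 4, A[2][2] + B[2][2] = 0 + 2 = 2) = 2 (attained at k = 2)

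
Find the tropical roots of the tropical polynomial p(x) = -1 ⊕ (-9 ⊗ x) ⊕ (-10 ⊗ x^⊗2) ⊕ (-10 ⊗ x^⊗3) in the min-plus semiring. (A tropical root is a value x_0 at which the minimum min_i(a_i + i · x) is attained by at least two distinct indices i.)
Roots: {0, 1, 8}

Each tropical root is a break point of the lower envelope of the lines y = a_i + i · x (there are 4 lines, with slopes 0, 1, ..., 3). Only the lines that attain the minimum somewhere contribute to roots; other lines are dominated. Here the surviving (envelope) indices are i = 3, i = 2, i = 1, i = 0.
Intersections between consecutive envelope lines give the roots: for adjacent envelope indices i < j the intersection is x = (a_i − a_j) / (j − i). Reading off the sorted break points: {0, 1, 8}.
Verification: at each break x_0, at least two indices attain the minimum of min_i(a_i + i · x_0).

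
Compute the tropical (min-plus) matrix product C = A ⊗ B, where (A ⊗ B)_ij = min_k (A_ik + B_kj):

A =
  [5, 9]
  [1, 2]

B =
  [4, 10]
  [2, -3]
A ⊗ B =
  [9, 6]
  [4, -1]

Apply the min-plus product entry-by-entry:
  C[0][0] = min over k of (A[0][0] + B[0][0] = 5 + 4 = 9, A[0][1] + B[1][0] = 9 + 2 = 11) = 9 (attained at k = 0)
  C[0][1] = min over k of (A[0][0] + B[0][1] = 5 + 10 = 15, A[0][1] + B[1][1] = 9 + -3 = 6) = 6 (attained at k = 1)
  C[1][0] = min over k of (A[1][0] + B[0][0] = 1 + 4 = 5, A[1][1] + B[1][0] = 2 + 2 = 4) = 4 (attained at k = 1)
  C[1][1] = min over k of (A[1][0] + B[0][1] = 1 + 10 = 11, A[1][1] + B[1][1] = 2 + -3 = -1) = -1 (attained at k = 1)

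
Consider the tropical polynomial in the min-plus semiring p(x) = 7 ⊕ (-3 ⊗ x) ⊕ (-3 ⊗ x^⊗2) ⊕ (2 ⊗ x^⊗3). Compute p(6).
p(6) = 3

A tropical monomial a ⊗ x^⊗i evaluates to a + i · x. Evaluating each term at x = 6:
  Term 0 contributes 7 + 0 · 6 = 7
  Term 1 contributes -3 + 1 · 6 = 3
  Term 2 contributes -3 + 2 · 6 = 9
  Term 3 contributes 2 + 3 · 6 = 20
p(6) = ⊕ of these = min[7, 3, 9, 20] = 3.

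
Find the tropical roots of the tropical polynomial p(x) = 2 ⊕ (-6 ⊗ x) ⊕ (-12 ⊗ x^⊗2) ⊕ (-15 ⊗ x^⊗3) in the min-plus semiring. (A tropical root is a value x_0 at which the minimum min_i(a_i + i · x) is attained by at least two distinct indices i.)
Roots: {3, 6, 8}

Each tropical root is a break point of the lower envelope of the lines y = a_i + i · x (there are 4 lines, with slopes 0, 1, ..., 3). Only the lines that attain the minimum somewhere contribute to roots; other lines are dominated. Here the surviving (envelope) indices are i = 3, i = 2, i = 1, i = 0.
Intersections between consecutive envelope lines give the roots: for adjacent envelope indices i < j the intersection is x = (a_i − a_j) / (j − i). Reading off the sorted break points: {3, 6, 8}.
Verification: at each break x_0, at least two indices attain the minimum of min_i(a_i + i · x_0).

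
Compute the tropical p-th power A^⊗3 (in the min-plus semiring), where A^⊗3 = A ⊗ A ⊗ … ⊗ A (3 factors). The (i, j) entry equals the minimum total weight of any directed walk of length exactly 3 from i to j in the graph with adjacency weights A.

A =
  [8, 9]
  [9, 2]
A^⊗3 =
  [20, 13]
  [13, 6]

Each entry (A^⊗3)_ij equals the minimum over all length-3 walks i = v_0 → v_1 → … → v_3 = j of Σ_t A[v_t][v_{t+1}]. For example, for (i, j) = (0, 1) we minimise over 4 possible intermediate vertex sequences; the minimum is 13, attained along the walk 0 → 1 → 1 → 1.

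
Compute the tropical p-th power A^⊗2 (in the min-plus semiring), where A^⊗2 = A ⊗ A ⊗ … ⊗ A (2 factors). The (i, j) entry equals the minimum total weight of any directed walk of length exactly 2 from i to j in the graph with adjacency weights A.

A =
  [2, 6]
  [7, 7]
A^⊗2 =
  [4, 8]
  [9, 13]

Each entry (A^⊗2)_ij equals the minimum over all length-2 walks i = v_0 → v_1 → … → v_2 = j of Σ_t A[v_t][v_{t+1}]. For example, for (i, j) = (0, 1) we minimise over 2 possible intermediate vertex sequences; the minimum is 8, attained along the walk 0 → 0 → 1.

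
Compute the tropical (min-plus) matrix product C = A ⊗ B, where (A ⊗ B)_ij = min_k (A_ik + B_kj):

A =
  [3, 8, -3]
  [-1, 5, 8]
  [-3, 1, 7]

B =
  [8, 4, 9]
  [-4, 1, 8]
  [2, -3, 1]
A ⊗ B =
  [-1, -6, -2]
  [1, 3, 8]
  [-3, 1, 6]

Apply the min-plus product entry-by-entry:
  C[0][0] = min over k of (A[0][0] + B[0][0] = 3 + 8 = 11, A[0][1] + B[1][0] = 8 + -4 = 4, A[0][2] + B[2][0] = -3 + 2 = -1) = -1 (attained at k = 2)
  C[0][1] = min over k of (A[0][0] + B[0][1] = 3 + 4 = 7, A[0][1] + B[1][1] = 8 + 1 = 9, A[0][2] + B[2][1] = -3 + -3 = -6) = -6 (attained at k = 2)
  C[0][2] = min over k of (A[0][0] + B[0][2] = 3 + 9 = 12, A[0][1] + B[1][2] = 8 + 8 = 16, A[0][2] + B[2][2] = -3 + 1 = -2) = -2 (attained at k = 2)
  C[1][0] = min over k of (A[1][0] + B[0][0] = -1 + 8 = 7, A[1][1] + B[1][0] = 5 + -4 = 1, A[1][2] + B[2][0] = 8 + 2 = 10) = 1 (attained at k = 1)
  C[1][1] = min over k of (A[1][0] + B[0][1] = -1 + 4 = 3, A[1][1] + B[1][1] = 5 + 1 = 6, A[1][2] + B[2][1] = 8 + -3 = 5) = 3 (attained at k = 0)
  C[1][2] = min over k of (A[1][0] + B[0][2] = -1 + 9 = 8, A[1][1] + B[1][2] = 5 + 8 = 13, A[1][2] + B[2][2] = 8 + 1 = 9) = 8 (attained at k = 0)
  C[2][0] = min over k of (A[2][0] + B[0][0] = -3 + 8 = 5, A[2][1] + B[1][0] = 1 + -4 = -3, A[2][2] + B[2][0] = 7 + 2 = 9) = -3 (attained at k = 1)
  C[2][1] = min over k of (A[2][0] + B[0][1] = -3 + 4 = 1, A[2][1] + B[1][1] = 1 + 1 = 2, A[2][2] + B[2][1] = 7 + -3 = 4) = 1 (attained at k = 0)
  C[2][2] = min over k of (A[2][0] + B[0][2] = -3 + 9 = 6, A[2][1] + B[1][2] = 1 + 8 = 9, A[2][2] + B[2][2] = 7 + 1 = 8) = 6 (attained at k = 0)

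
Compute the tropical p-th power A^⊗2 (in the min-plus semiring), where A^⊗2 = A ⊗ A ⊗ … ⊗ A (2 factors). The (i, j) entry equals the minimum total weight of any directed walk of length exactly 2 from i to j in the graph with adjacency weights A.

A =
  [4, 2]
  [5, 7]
A^⊗2 =
  [7, 6]
  [9, 7]

Each entry (A^⊗2)_ij equals the minimum over all length-2 walks i = v_0 → v_1 → … → v_2 = j of Σ_t A[v_t][v_{t+1}]. For example, for (i, j) = (0, 1) we minimise over 2 possible intermediate vertex sequences; the minimum is 6, attained along the walk 0 → 0 → 1.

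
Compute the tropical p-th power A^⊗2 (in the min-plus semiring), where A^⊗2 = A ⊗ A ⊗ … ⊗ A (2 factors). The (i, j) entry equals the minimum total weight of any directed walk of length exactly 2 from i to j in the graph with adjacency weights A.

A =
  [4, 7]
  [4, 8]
A^⊗2 =
  [8, 11]
  [8, 11]

Each entry (A^⊗2)_ij equals the minimum over all length-2 walks i = v_0 → v_1 → … → v_2 = j of Σ_t A[v_t][v_{t+1}]. For example, for (i, j) = (0, 1) we minimise over 2 possible intermediate vertex sequences; the minimum is 11, attained along the walk 0 → 0 → 1.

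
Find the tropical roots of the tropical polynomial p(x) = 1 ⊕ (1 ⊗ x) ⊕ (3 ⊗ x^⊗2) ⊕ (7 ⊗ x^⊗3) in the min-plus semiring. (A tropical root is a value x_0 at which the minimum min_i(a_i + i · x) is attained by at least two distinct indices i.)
Roots: {-4, -2, 0}

Each tropical root is a break point of the lower envelope of the lines y = a_i + i · x (there are 4 lines, with slopes 0, 1, ..., 3). Only the lines that attain the minimum somewhere contribute to roots; other lines are dominated. Here the surviving (envelope) indices are i = 3, i = 2, i = 1, i = 0.
Intersections between consecutive envelope lines give the roots: for adjacent envelope indices i < j the intersection is x = (a_i − a_j) / (j − i). Reading off the sorted break points: {-4, -2, 0}.
Verification: at each break x_0, at least two indices attain the minimum of min_i(a_i + i · x_0).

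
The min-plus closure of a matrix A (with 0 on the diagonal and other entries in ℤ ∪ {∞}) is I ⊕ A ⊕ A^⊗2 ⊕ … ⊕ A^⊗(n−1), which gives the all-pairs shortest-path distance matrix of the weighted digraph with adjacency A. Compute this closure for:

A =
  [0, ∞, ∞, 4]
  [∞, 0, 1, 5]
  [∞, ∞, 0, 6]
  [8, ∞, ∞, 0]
Closure =
  [0, ∞, ∞, 4]
  [13, 0, 1, 5]
  [14, ∞, 0, 6]
  [8, ∞, ∞, 0]

This is the Floyd-Warshall all-pairs shortest-path computation. For each intermediate vertex k = 0, 1, …, 3, update dist[i][j] ← min(dist[i][j], dist[i][k] + dist[k][j]). The final matrix gives, for each (i, j), the minimum total weight of any directed path from i to j (possibly empty when i = j).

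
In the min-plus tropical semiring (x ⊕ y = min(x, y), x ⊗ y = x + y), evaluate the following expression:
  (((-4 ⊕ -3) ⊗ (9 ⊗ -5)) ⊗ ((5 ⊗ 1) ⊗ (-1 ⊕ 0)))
(((-4 ⊕ -3) ⊗ (9 ⊗ -5)) ⊗ ((5 ⊗ 1) ⊗ (-1 ⊕ 0))) = 5

Expand innermost to outermost. Recall ⊕ takes the minimum of its arguments and ⊗ takes their sum. Working out the expression (((-4 ⊕ -3) ⊗ (9 ⊗ -5)) ⊗ ((5 ⊗ 1) ⊗ (-1 ⊕ 0))) gives 5.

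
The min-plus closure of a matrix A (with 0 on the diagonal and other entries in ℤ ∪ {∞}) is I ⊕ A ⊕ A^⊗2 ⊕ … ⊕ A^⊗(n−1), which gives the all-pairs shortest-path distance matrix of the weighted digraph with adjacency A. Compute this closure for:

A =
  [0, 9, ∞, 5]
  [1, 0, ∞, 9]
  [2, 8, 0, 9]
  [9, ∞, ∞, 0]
Closure =
  [0, 9, ∞, 5]
  [1, 0, ∞, 6]
  [2, 8, 0, 7]
  [9, 18, ∞, 0]

This is the Floyd-Warshall all-pairs shortest-path computation. For each intermediate vertex k = 0, 1, …, 3, update dist[i][j] ← min(dist[i][j], dist[i][k] + dist[k][j]). The final matrix gives, for each (i, j), the minimum total weight of any directed path from i to j (possibly empty when i = j).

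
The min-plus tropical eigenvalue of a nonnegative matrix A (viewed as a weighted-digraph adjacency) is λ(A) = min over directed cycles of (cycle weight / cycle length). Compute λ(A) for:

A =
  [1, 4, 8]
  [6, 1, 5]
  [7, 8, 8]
λ(A) = 1

Enumerate directed cycles and compute their means (weight / length). Sample:
  cycle 0 → 0: weight = 1, length = 1, mean = 1/1 ≈ 1.000
  cycle 1 → 1: weight = 1, length = 1, mean = 1/1 ≈ 1.000
  cycle 2 → 2: weight = 8, length = 1, mean = 8/1 ≈ 8.000
  cycle 0 → 1 → 0: weight = 10, length = 2, mean = 10/2 ≈ 5.000
  cycle 0 → 2 → 0: weight = 15, length = 2, mean = 15/2 ≈ 7.500
  cycle 1 → 0 → 1: weight = 10, length = 2, mean = 10/2 ≈ 5.000
Minimum mean = 1.000, attained e.g. along the cycle 0 → 0 with weight 1 and length 1. So λ(A) = 1/1 = 1.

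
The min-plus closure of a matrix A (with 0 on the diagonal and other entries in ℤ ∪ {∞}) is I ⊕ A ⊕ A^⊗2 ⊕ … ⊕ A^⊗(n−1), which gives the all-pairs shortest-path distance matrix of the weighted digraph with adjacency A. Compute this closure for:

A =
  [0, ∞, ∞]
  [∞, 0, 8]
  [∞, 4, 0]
Closure =
  [0, ∞, ∞]
  [∞, 0, 8]
  [∞, 4, 0]

This is the Floyd-Warshall all-pairs shortest-path computation. For each intermediate vertex k = 0, 1, …, 2, update dist[i][j] ← min(dist[i][j], dist[i][k] + dist[k][j]). The final matrix gives, for each (i, j), the minimum total weight of any directed path from i to j (possibly empty when i = j).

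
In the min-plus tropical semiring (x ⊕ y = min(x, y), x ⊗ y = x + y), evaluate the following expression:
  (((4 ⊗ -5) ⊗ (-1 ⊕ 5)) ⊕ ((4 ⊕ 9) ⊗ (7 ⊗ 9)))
(((4 ⊗ -5) ⊗ (-1 ⊕ 5)) ⊕ ((4 ⊕ 9) ⊗ (7 ⊗ 9))) = -2

Expand innermost to outermost. Recall ⊕ takes the minimum of its arguments and ⊗ takes their sum. Working out the expression (((4 ⊗ -5) ⊗ (-1 ⊕ 5)) ⊕ ((4 ⊕ 9) ⊗ (7 ⊗ 9))) gives -2.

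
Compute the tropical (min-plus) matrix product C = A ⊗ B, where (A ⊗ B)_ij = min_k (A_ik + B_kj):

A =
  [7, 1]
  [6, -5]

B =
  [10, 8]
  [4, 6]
A ⊗ B =
  [5, 7]
  [-1, 1]

Apply the min-plus product entry-by-entry:
  C[0][0] = min over k of (A[0][0] + B[0][0] = 7 + 10 = 17, A[0][1] + B[1][0] = 1 + 4 = 5) = 5 (attained at k = 1)
  C[0][1] = min over k of (A[0][0] + B[0][1] = 7 + 8 = 15, A[0][1] + B[1][1] = 1 + 6 = 7) = 7 (attained at k = 1)
  C[1][0] = min over k of (A[1][0] + B[0][0] = 6 + 10 = 16, A[1][1] + B[1][0] = -5 + 4 = -1) = -1 (attained at k = 1)
  C[1][1] = min over k of (A[1][0] + B[0][1] = 6 + 8 = 14, A[1][1] + B[1][1] = -5 + 6 = 1) = 1 (attained at k = 1)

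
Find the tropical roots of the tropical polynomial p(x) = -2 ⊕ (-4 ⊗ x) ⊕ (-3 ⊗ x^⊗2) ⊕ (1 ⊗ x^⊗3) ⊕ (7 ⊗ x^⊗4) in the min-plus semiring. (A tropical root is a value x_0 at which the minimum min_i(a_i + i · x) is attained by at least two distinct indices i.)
Roots: {-6, -4, -1, 2}

Each tropical root is a break point of the lower envelope of the lines y = a_i + i · x (there are 5 lines, with slopes 0, 1, ..., 4). Only the lines that attain the minimum somewhere contribute to roots; other lines are dominated. Here the surviving (envelope) indices are i = 4, i = 3, i = 2, i = 1, i = 0.
Intersections between consecutive envelope lines give the roots: for adjacent envelope indices i < j the intersection is x = (a_i − a_j) / (j − i). Reading off the sorted break points: {-6, -4, -1, 2}.
Verification: at each break x_0, at least two indices attain the minimum of min_i(a_i + i · x_0).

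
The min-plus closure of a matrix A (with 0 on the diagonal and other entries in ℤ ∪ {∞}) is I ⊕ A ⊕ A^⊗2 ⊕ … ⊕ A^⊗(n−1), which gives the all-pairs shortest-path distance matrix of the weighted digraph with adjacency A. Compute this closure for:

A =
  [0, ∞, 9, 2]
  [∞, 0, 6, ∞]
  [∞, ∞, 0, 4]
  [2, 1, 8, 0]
Closure =
  [0, 3, 9, 2]
  [12, 0, 6, 10]
  [6, 5, 0, 4]
  [2, 1, 7, 0]

This is the Floyd-Warshall all-pairs shortest-path computation. For each intermediate vertex k = 0, 1, …, 3, update dist[i][j] ← min(dist[i][j], dist[i][k] + dist[k][j]). The final matrix gives, for each (i, j), the minimum total weight of any directed path from i to j (possibly empty when i = j).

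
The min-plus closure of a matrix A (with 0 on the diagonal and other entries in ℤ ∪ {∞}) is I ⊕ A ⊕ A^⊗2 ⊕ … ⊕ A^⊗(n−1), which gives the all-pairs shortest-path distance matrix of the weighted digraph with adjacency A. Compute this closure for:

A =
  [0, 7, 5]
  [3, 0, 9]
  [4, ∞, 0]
Closure =
  [0, 7, 5]
  [3, 0, 8]
  [4, 11, 0]

This is the Floyd-Warshall all-pairs shortest-path computation. For each intermediate vertex k = 0, 1, …, 2, update dist[i][j] ← min(dist[i][j], dist[i][k] + dist[k][j]). The final matrix gives, for each (i, j), the minimum total weight of any directed path from i to j (possibly empty when i = j).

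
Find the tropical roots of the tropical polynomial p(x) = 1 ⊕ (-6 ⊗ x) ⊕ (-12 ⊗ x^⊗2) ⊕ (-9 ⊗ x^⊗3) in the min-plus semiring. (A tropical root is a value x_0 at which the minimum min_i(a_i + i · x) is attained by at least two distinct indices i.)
Roots: {-3, 6, 7}

Each tropical root is a break point of the lower envelope of the lines y = a_i + i · x (there are 4 lines, with slopes 0, 1, ..., 3). Only the lines that attain the minimum somewhere contribute to roots; other lines are dominated. Here the surviving (envelope) indices are i = 3, i = 2, i = 1, i = 0.
Intersections between consecutive envelope lines give the roots: for adjacent envelope indices i < j the intersection is x = (a_i − a_j) / (j − i). Reading off the sorted break points: {-3, 6, 7}.
Verification: at each break x_0, at least two indices attain the minimum of min_i(a_i + i · x_0).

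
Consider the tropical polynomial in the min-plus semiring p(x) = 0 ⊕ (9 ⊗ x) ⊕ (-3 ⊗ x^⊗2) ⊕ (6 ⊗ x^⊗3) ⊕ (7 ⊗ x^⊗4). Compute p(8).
p(8) = 0

A tropical monomial a ⊗ x^⊗i evaluates to a + i · x. Evaluating each term at x = 8:
  Term 0 contributes 0 + 0 · 8 = 0
  Term 1 contributes 9 + 1 · 8 = 17
  Term 2 contributes -3 + 2 · 8 = 13
  Term 3 contributes 6 + 3 · 8 = 30
  Term 4 contributes 7 + 4 · 8 = 39
p(8) = ⊕ of these = min[0, 17, 13, 30, 39] = 0.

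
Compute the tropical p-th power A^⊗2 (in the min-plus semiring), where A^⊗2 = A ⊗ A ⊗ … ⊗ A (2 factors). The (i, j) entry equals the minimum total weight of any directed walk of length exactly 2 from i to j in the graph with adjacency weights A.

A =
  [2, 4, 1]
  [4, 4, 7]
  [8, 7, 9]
A^⊗2 =
  [4, 6, 3]
  [6, 8, 5]
  [10, 11, 9]

Each entry (A^⊗2)_ij equals the minimum over all length-2 walks i = v_0 → v_1 → … → v_2 = j of Σ_t A[v_t][v_{t+1}]. For example, for (i, j) = (0, 2) we minimise over 3 possible intermediate vertex sequences; the minimum is 3, attained along the walk 0 → 0 → 2.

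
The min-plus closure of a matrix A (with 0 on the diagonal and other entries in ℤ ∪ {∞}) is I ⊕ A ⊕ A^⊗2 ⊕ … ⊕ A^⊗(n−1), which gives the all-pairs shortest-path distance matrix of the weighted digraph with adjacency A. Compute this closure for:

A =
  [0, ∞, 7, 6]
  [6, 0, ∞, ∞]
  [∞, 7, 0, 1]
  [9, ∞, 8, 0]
Closure =
  [0, 14, 7, 6]
  [6, 0, 13, 12]
  [10, 7, 0, 1]
  [9, 15, 8, 0]

This is the Floyd-Warshall all-pairs shortest-path computation. For each intermediate vertex k = 0, 1, …, 3, update dist[i][j] ← min(dist[i][j], dist[i][k] + dist[k][j]). The final matrix gives, for each (i, j), the minimum total weight of any directed path from i to j (possibly empty when i = j).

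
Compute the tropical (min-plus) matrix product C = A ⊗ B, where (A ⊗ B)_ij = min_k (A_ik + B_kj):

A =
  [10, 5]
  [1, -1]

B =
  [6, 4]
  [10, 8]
A ⊗ B =
  [15, 13]
  [7, 5]

Apply the min-plus product entry-by-entry:
  C[0][0] = min over k of (A[0][0] + B[0][0] = 10 + 6 = 16, A[0][1] + B[1][0] = 5 + 10 = 15) = 15 (attained at k = 1)
  C[0][1] = min over k of (A[0][0] + B[0][1] = 10 + 4 = 14, A[0][1] + B[1][1] = 5 + 8 = 13) = 13 (attained at k = 1)
  C[1][0] = min over k of (A[1][0] + B[0][0] = 1 + 6 = 7, A[1][1] + B[1][0] = -1 + 10 = 9) = 7 (attained at k = 0)
  C[1][1] = min over k of (A[1][0] + B[0][1] = 1 + 4 = 5, A[1][1] + B[1][1] = -1 + 8 = 7) = 5 (attained at k = 0)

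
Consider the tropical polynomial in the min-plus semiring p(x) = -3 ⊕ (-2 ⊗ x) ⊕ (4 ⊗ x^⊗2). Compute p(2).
p(2) = -3

A tropical monomial a ⊗ x^⊗i evaluates to a + i · x. Evaluating each term at x = 2:
  Term 0 contributes -3 + 0 · 2 = -3
  Term 1 contributes -2 + 1 · 2 = 0
  Term 2 contributes 4 + 2 · 2 = 8
p(2) = ⊕ of these = min[-3, 0, 8] = -3.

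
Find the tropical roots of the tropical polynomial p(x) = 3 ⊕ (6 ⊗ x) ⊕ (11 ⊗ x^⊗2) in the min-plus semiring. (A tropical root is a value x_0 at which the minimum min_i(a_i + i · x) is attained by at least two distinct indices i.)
Roots: {-5, -3}

Each tropical root is a break point of the lower envelope of the lines y = a_i + i · x (there are 3 lines, with slopes 0, 1, ..., 2). Only the lines that attain the minimum somewhere contribute to roots; other lines are dominated. Here the surviving (envelope) indices are i = 2, i = 1, i = 0.
Intersections between consecutive envelope lines give the roots: for adjacent envelope indices i < j the intersection is x = (a_i − a_j) / (j − i). Reading off the sorted break points: {-5, -3}.
Verification: at each break x_0, at least two indices attain the minimum of min_i(a_i + i · x_0).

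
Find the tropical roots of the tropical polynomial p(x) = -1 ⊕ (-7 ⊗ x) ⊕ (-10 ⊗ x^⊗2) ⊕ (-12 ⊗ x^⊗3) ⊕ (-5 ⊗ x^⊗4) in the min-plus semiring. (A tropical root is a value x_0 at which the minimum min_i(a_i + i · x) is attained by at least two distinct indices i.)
Roots: {-7, 2, 3, 6}

Each tropical root is a break point of the lower envelope of the lines y = a_i + i · x (there are 5 lines, with slopes 0, 1, ..., 4). Only the lines that attain the minimum somewhere contribute to roots; other lines are dominated. Here the surviving (envelope) indices are i = 4, i = 3, i = 2, i = 1, i = 0.
Intersections between consecutive envelope lines give the roots: for adjacent envelope indices i < j the intersection is x = (a_i − a_j) / (j − i). Reading off the sorted break points: {-7, 2, 3, 6}.
Verification: at each break x_0, at least two indices attain the minimum of min_i(a_i + i · x_0).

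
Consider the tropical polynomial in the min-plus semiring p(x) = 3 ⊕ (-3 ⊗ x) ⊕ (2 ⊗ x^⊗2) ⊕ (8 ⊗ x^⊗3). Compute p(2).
p(2) = -1

A tropical monomial a ⊗ x^⊗i evaluates to a + i · x. Evaluating each term at x = 2:
  Term 0 contributes 3 + 0 · 2 = 3
  Term 1 contributes -3 + 1 · 2 = -1
  Term 2 contributes 2 + 2 · 2 = 6
  Term 3 contributes 8 + 3 · 2 = 14
p(2) = ⊕ of these = min[3, -1, 6, 14] = -1.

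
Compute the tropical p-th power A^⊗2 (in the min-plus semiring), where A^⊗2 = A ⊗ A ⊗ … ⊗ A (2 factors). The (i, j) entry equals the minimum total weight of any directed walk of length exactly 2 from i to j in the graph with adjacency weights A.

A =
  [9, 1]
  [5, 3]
A^⊗2 =
  [6, 4]
  [8, 6]

Each entry (A^⊗2)_ij equals the minimum over all length-2 walks i = v_0 → v_1 → … → v_2 = j of Σ_t A[v_t][v_{t+1}]. For example, for (i, j) = (0, 1) we minimise over 2 possible intermediate vertex sequences; the minimum is 4, attained along the walk 0 → 1 → 1.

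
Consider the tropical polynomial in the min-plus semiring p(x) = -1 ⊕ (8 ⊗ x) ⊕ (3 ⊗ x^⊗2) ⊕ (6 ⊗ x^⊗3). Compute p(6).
p(6) = -1

A tropical monomial a ⊗ x^⊗i evaluates to a + i · x. Evaluating each term at x = 6:
  Term 0 contributes -1 + 0 · 6 = -1
  Term 1 contributes 8 + 1 · 6 = 14
  Term 2 contributes 3 + 2 · 6 = 15
  Term 3 contributes 6 + 3 · 6 = 24
p(6) = ⊕ of these = min[-1, 14, 15, 24] = -1.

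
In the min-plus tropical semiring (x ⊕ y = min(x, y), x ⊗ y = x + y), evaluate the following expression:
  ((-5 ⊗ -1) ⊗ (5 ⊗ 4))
((-5 ⊗ -1) ⊗ (5 ⊗ 4)) = 3

Expand innermost to outermost. Recall ⊕ takes the minimum of its arguments and ⊗ takes their sum. Working out the expression ((-5 ⊗ -1) ⊗ (5 ⊗ 4)) gives 3.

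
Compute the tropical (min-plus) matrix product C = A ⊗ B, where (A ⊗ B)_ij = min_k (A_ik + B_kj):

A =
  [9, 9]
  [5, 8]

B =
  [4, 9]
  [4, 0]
A ⊗ B =
  [13, 9]
  [9, 8]

Apply the min-plus product entry-by-entry:
  C[0][0] = min over k of (A[0][0] + B[0][0] = 9 + 4 = 13, A[0][1] + B[1][0] = 9 + 4 = 13) = 13 (attained at k = 0)
  C[0][1] = min over k of (A[0][0] + B[0][1] = 9 + 9 = 18, A[0][1] + B[1][1] = 9 + 0 = 9) = 9 (attained at k = 1)
  C[1][0] = min over k of (A[1][0] + B[0][0] = 5 + 4 = 9, A[1][1] + B[1][0] = 8 + 4 = 12) = 9 (attained at k = 0)
  C[1][1] = min over k of (A[1][0] + B[0][1] = 5 + 9 = 14, A[1][1] + B[1][1] = 8 + 0 = 8) = 8 (attained at k = 1)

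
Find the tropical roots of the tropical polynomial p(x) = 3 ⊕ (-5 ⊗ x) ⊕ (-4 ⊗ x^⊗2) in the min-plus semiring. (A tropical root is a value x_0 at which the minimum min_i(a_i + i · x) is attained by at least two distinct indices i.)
Roots: {-1, 8}

Each tropical root is a break point of the lower envelope of the lines y = a_i + i · x (there are 3 lines, with slopes 0, 1, ..., 2). Only the lines that attain the minimum somewhere contribute to roots; other lines are dominated. Here the surviving (envelope) indices are i = 2, i = 1, i = 0.
Intersections between consecutive envelope lines give the roots: for adjacent envelope indices i < j the intersection is x = (a_i − a_j) / (j − i). Reading off the sorted break points: {-1, 8}.
Verification: at each break x_0, at least two indices attain the minimum of min_i(a_i + i · x_0).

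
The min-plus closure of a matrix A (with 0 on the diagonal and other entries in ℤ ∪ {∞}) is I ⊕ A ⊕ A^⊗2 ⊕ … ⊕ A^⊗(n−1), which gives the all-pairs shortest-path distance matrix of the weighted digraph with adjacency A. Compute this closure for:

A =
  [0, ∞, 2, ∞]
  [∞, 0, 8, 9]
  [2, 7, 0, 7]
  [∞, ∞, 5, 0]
Closure =
  [0, 9, 2, 9]
  [10, 0, 8, 9]
  [2, 7, 0, 7]
  [7, 12, 5, 0]

This is the Floyd-Warshall all-pairs shortest-path computation. For each intermediate vertex k = 0, 1, …, 3, update dist[i][j] ← min(dist[i][j], dist[i][k] + dist[k][j]). The final matrix gives, for each (i, j), the minimum total weight of any directed path from i to j (possibly empty when i = j).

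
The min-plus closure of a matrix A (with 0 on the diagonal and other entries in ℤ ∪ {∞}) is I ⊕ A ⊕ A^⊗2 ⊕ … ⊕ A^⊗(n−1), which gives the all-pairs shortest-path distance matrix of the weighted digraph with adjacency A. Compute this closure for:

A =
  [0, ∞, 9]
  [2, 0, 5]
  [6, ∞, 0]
Closure =
  [0, ∞, 9]
  [2, 0, 5]
  [6, ∞, 0]

This is the Floyd-Warshall all-pairs shortest-path computation. For each intermediate vertex k = 0, 1, …, 2, update dist[i][j] ← min(dist[i][j], dist[i][k] + dist[k][j]). The final matrix gives, for each (i, j), the minimum total weight of any directed path from i to j (possibly empty when i = j).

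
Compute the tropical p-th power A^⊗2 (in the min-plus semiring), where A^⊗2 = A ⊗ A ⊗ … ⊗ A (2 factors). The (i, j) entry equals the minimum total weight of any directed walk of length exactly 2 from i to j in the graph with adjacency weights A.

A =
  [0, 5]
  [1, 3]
A^⊗2 =
  [0, 5]
  [1, 6]

Each entry (A^⊗2)_ij equals the minimum over all length-2 walks i = v_0 → v_1 → … → v_2 = j of Σ_t A[v_t][v_{t+1}]. For example, for (i, j) = (0, 1) we minimise over 2 possible intermediate vertex sequences; the minimum is 5, attained along the walk 0 → 0 → 1.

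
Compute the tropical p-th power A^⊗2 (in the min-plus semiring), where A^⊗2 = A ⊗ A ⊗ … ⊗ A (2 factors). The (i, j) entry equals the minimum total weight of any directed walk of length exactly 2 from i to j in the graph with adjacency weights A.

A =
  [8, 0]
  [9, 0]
A^⊗2 =
  [9, 0]
  [9, 0]

Each entry (A^⊗2)_ij equals the minimum over all length-2 walks i = v_0 → v_1 → … → v_2 = j of Σ_t A[v_t][v_{t+1}]. For example, for (i, j) = (0, 1) we minimise over 2 possible intermediate vertex sequences; the minimum is 0, attained along the walk 0 → 1 → 1.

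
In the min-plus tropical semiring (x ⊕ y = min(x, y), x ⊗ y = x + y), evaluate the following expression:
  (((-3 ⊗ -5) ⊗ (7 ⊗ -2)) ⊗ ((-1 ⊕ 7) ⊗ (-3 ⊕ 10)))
(((-3 ⊗ -5) ⊗ (7 ⊗ -2)) ⊗ ((-1 ⊕ 7) ⊗ (-3 ⊕ 10))) = -7

Expand innermost to outermost. Recall ⊕ takes the minimum of its arguments and ⊗ takes their sum. Working out the expression (((-3 ⊗ -5) ⊗ (7 ⊗ -2)) ⊗ ((-1 ⊕ 7) ⊗ (-3 ⊕ 10))) gives -7.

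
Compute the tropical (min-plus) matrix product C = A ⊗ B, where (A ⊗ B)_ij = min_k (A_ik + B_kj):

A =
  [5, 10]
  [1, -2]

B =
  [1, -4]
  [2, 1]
A ⊗ B =
  [6, 1]
  [0, -3]

Apply the min-plus product entry-by-entry:
  C[0][0] = min over k of (A[0][0] + B[0][0] = 5 + 1 = 6, A[0][1] + B[1][0] = 10 + 2 = 12) = 6 (attained at k = 0)
  C[0][1] = min over k of (A[0][0] + B[0][1] = 5 + -4 = 1, A[0][1] + B[1][1] = 10 + 1 = 11) = 1 (attained at k = 0)
  C[1][0] = min over k of (A[1][0] + B[0][0] = 1 + 1 = 2, A[1][1] + B[1][0] = -2 + 2 = 0) = 0 (attained at k = 1)
  C[1][1] = min over k of (A[1][0] + B[0][1] = 1 + -4 = -3, A[1][1] + B[1][1] = -2 + 1 = -1) = -3 (attained at k = 0)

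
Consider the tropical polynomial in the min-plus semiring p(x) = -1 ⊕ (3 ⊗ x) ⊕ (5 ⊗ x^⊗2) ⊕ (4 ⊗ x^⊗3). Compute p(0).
p(0) = -1

A tropical monomial a ⊗ x^⊗i evaluates to a + i · x. Evaluating each term at x = 0:
  Term 0 contributes -1 + 0 · 0 = -1
  Term 1 contributes 3 + 1 · 0 = 3
  Term 2 contributes 5 + 2 · 0 = 5
  Term 3 contributes 4 + 3 · 0 = 4
p(0) = ⊕ of these = min[-1, 3, 5, 4] = -1.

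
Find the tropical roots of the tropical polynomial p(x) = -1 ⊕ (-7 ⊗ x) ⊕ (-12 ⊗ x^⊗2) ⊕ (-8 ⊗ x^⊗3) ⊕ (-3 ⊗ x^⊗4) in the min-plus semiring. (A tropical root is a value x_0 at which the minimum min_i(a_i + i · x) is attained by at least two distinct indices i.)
Roots: {-5, -4, 5, 6}

Each tropical root is a break point of the lower envelope of the lines y = a_i + i · x (there are 5 lines, with slopes 0, 1, ..., 4). Only the lines that attain the minimum somewhere contribute to roots; other lines are dominated. Here the surviving (envelope) indices are i = 4, i = 3, i = 2, i = 1, i = 0.
Intersections between consecutive envelope lines give the roots: for adjacent envelope indices i < j the intersection is x = (a_i − a_j) / (j − i). Reading off the sorted break points: {-5, -4, 5, 6}.
Verification: at each break x_0, at least two indices attain the minimum of min_i(a_i + i · x_0).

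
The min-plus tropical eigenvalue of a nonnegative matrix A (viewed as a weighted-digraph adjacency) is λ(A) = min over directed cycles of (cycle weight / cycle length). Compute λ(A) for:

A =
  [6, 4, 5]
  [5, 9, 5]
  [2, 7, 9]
λ(A) = 7/2

Enumerate directed cycles and compute their means (weight / length). Sample:
  cycle 0 → 0: weight = 6, length = 1, mean = 6/1 ≈ 6.000
  cycle 1 → 1: weight = 9, length = 1, mean = 9/1 ≈ 9.000
  cycle 2 → 2: weight = 9, length = 1, mean = 9/1 ≈ 9.000
  cycle 0 → 1 → 0: weight = 9, length = 2, mean = 9/2 ≈ 4.500
  cycle 0 → 2 → 0: weight = 7, length = 2, mean = 7/2 ≈ 3.500
  cycle 1 → 0 → 1: weight = 9, length = 2, mean = 9/2 ≈ 4.500
Minimum mean = 3.500, attained e.g. along the cycle 0 → 2 → 0 with weight 7 and length 2. So λ(A) = 7/2 = 7/2.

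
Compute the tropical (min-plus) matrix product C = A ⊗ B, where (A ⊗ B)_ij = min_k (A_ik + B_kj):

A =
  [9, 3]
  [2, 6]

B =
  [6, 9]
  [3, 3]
A ⊗ B =
  [6, 6]
  [8, 9]

Apply the min-plus product entry-by-entry:
  C[0][0] = min over k of (A[0][0] + B[0][0] = 9 + 6 = 15, A[0][1] + B[1][0] = 3 + 3 = 6) = 6 (attained at k = 1)
  C[0][1] = min over k of (A[0][0] + B[0][1] = 9 + 9 = 18, A[0][1] + B[1][1] = 3 + 3 = 6) = 6 (attained at k = 1)
  C[1][0] = min over k of (A[1][0] + B[0][0] = 2 + 6 = 8, A[1][1] + B[1][0] = 6 + 3 = 9) = 8 (attained at k = 0)
  C[1][1] = min over k of (A[1][0] + B[0][1] = 2 + 9 = 11, A[1][1] + B[1][1] = 6 + 3 = 9) = 9 (attained at k = 1)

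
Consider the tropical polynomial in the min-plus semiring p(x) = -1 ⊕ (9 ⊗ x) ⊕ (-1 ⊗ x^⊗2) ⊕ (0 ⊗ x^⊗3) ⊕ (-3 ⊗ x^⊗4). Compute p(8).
p(8) = -1

A tropical monomial a ⊗ x^⊗i evaluates to a + i · x. Evaluating each term at x = 8:
  Term 0 contributes -1 + 0 · 8 = -1
  Term 1 contributes 9 + 1 · 8 = 17
  Term 2 contributes -1 + 2 · 8 = 15
  Term 3 contributes 0 + 3 · 8 = 24
  Term 4 contributes -3 + 4 · 8 = 29
p(8) = ⊕ of these = min[-1, 17, 15, 24, 29] = -1.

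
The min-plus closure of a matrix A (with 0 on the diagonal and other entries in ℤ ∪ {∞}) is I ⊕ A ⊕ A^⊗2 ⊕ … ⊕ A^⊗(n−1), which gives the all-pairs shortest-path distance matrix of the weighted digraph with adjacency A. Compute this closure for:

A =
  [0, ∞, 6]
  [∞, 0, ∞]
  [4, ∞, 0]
Closure =
  [0, ∞, 6]
  [∞, 0, ∞]
  [4, ∞, 0]

This is the Floyd-Warshall all-pairs shortest-path computation. For each intermediate vertex k = 0, 1, …, 2, update dist[i][j] ← min(dist[i][j], dist[i][k] + dist[k][j]). The final matrix gives, for each (i, j), the minimum total weight of any directed path from i to j (possibly empty when i = j).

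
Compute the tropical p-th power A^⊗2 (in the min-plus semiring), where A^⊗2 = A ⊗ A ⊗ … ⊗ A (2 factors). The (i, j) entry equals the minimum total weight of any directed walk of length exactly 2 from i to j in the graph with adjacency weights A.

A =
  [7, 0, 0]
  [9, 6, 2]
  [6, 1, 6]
A^⊗2 =
  [6, 1, 2]
  [8, 3, 8]
  [10, 6, 3]

Each entry (A^⊗2)_ij equals the minimum over all length-2 walks i = v_0 → v_1 → … → v_2 = j of Σ_t A[v_t][v_{t+1}]. For example, for (i, j) = (0, 2) we minimise over 3 possible intermediate vertex sequences; the minimum is 2, attained along the walk 0 → 1 → 2.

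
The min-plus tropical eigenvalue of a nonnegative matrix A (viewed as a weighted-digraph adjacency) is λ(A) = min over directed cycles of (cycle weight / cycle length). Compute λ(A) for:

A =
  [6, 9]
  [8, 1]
λ(A) = 1

Enumerate directed cycles and compute their means (weight / length). Sample:
  cycle 0 → 0: weight = 6, length = 1, mean = 6/1 ≈ 6.000
  cycle 1 → 1: weight = 1, length = 1, mean = 1/1 ≈ 1.000
  cycle 0 → 1 → 0: weight = 17, length = 2, mean = 17/2 ≈ 8.500
  cycle 1 → 0 → 1: weight = 17, length = 2, mean = 17/2 ≈ 8.500
Minimum mean = 1.000, attained e.g. along the cycle 1 → 1 with weight 1 and length 1. So λ(A) = 1/1 = 1.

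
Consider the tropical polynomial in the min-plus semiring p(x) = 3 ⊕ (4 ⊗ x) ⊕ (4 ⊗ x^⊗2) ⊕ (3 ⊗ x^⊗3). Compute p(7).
p(7) = 3

A tropical monomial a ⊗ x^⊗i evaluates to a + i · x. Evaluating each term at x = 7:
  Term 0 contributes 3 + 0 · 7 = 3
  Term 1 contributes 4 + 1 · 7 = 11
  Term 2 contributes 4 + 2 · 7 = 18
  Term 3 contributes 3 + 3 · 7 = 24
p(7) = ⊕ of these = min[3, 11, 18, 24] = 3.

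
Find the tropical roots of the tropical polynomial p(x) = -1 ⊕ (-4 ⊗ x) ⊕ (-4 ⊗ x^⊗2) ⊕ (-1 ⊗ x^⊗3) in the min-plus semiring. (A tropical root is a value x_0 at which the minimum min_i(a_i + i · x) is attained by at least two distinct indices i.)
Roots: {-3, 0, 3}

Each tropical root is a break point of the lower envelope of the lines y = a_i + i · x (there are 4 lines, with slopes 0, 1, ..., 3). Only the lines that attain the minimum somewhere contribute to roots; other lines are dominated. Here the surviving (envelope) indices are i = 3, i = 2, i = 1, i = 0.
Intersections between consecutive envelope lines give the roots: for adjacent envelope indices i < j the intersection is x = (a_i − a_j) / (j − i). Reading off the sorted break points: {-3, 0, 3}.
Verification: at each break x_0, at least two indices attain the minimum of min_i(a_i + i · x_0).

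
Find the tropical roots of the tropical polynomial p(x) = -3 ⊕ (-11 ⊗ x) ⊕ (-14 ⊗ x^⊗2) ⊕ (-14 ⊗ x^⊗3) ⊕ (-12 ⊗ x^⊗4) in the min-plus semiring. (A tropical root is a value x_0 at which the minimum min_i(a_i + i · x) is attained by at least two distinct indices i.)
Roots: {-2, 0, 3, 8}

Each tropical root is a break point of the lower envelope of the lines y = a_i + i · x (there are 5 lines, with slopes 0, 1, ..., 4). Only the lines that attain the minimum somewhere contribute to roots; other lines are dominated. Here the surviving (envelope) indices are i = 4, i = 3, i = 2, i = 1, i = 0.
Intersections between consecutive envelope lines give the roots: for adjacent envelope indices i < j the intersection is x = (a_i − a_j) / (j − i). Reading off the sorted break points: {-2, 0, 3, 8}.
Verification: at each break x_0, at least two indices attain the minimum of min_i(a_i + i · x_0).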